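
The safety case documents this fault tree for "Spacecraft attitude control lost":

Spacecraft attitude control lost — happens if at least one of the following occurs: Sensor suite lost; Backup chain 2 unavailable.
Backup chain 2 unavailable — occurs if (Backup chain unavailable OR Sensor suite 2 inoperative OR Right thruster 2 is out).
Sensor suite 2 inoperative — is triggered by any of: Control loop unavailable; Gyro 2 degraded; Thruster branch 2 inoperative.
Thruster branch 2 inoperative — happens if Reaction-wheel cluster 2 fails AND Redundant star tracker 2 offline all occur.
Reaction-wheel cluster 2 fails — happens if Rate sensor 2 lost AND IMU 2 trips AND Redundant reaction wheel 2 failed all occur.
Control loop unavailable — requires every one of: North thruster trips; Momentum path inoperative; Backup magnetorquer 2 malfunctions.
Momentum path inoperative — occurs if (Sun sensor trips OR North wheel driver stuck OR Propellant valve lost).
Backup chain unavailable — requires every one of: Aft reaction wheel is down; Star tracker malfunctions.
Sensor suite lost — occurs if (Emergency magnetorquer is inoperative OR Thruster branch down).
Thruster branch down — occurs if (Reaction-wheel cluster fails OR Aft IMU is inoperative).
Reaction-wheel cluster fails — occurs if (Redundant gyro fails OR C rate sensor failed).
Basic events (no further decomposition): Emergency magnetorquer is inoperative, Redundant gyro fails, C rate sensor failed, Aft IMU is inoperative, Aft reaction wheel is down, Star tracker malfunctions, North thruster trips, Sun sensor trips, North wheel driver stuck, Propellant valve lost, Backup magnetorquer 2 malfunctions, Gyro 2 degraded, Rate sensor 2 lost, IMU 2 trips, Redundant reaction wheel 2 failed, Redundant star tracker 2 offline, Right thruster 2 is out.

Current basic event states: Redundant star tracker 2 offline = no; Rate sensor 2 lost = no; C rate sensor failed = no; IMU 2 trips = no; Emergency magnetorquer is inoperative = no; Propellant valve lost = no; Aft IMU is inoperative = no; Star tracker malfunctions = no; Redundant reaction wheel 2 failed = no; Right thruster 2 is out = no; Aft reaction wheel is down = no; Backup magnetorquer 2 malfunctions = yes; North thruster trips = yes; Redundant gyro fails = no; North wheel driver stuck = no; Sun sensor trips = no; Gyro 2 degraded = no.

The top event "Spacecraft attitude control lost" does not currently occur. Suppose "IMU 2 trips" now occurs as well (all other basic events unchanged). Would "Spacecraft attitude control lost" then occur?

No

Counterfactual: set "IMU 2 trips" to occurred.
Reaction-wheel cluster fails [OR]: Redundant gyro fails=not, C rate sensor failed=not → no input occurs → does not occur.
Thruster branch down [OR]: Reaction-wheel cluster fails=not, Aft IMU is inoperative=not → no input occurs → does not occur.
Sensor suite lost [OR]: Emergency magnetorquer is inoperative=not, Thruster branch down=not → no input occurs → does not occur.
Backup chain unavailable [AND]: Aft reaction wheel is down=not, Star tracker malfunctions=not → not all inputs occur → does not occur.
Momentum path inoperative [OR]: Sun sensor trips=not, North wheel driver stuck=not, Propellant valve lost=not → no input occurs → does not occur.
Control loop unavailable [AND]: North thruster trips=occurs, Momentum path inoperative=not, Backup magnetorquer 2 malfunctions=occurs → not all inputs occur → does not occur.
Reaction-wheel cluster 2 fails [AND]: Rate sensor 2 lost=not, IMU 2 trips=occurs, Redundant reaction wheel 2 failed=not → not all inputs occur → does not occur.
Thruster branch 2 inoperative [AND]: Reaction-wheel cluster 2 fails=not, Redundant star tracker 2 offline=not → not all inputs occur → does not occur.
Sensor suite 2 inoperative [OR]: Control loop unavailable=not, Gyro 2 degraded=not, Thruster branch 2 inoperative=not → no input occurs → does not occur.
Backup chain 2 unavailable [OR]: Backup chain unavailable=not, Sensor suite 2 inoperative=not, Right thruster 2 is out=not → no input occurs → does not occur.
Spacecraft attitude control lost [OR]: Sensor suite lost=not, Backup chain 2 unavailable=not → no input occurs → does not occur.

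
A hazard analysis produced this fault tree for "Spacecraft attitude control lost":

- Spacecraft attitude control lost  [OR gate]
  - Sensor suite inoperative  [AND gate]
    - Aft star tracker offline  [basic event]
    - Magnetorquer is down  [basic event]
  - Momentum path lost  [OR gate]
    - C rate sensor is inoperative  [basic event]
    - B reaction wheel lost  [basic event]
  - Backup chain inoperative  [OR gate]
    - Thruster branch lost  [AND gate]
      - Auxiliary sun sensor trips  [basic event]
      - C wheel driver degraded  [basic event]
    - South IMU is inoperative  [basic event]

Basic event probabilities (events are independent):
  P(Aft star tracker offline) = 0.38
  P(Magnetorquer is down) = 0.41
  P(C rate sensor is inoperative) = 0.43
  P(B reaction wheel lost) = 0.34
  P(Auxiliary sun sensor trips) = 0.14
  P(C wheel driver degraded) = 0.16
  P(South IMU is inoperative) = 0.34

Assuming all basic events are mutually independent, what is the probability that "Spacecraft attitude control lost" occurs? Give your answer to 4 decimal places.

P(Sensor suite inoperative) [AND] = 0.38 × 0.41 = 0.155800
P(Momentum path lost) [OR] = 1 − (1−0.43) × (1−0.34) = 0.623800
P(Thruster branch lost) [AND] = 0.14 × 0.16 = 0.022400
P(Backup chain inoperative) [OR] = 1 − (1−0.022400) × (1−0.34) = 0.354784
P(Spacecraft attitude control lost) [OR] = 1 − (1−0.155800) × (1−0.623800) × (1−0.354784) = 0.795087
Rounded to 4 decimal places: P(Spacecraft attitude control lost) ≈ 0.7951.

0.7951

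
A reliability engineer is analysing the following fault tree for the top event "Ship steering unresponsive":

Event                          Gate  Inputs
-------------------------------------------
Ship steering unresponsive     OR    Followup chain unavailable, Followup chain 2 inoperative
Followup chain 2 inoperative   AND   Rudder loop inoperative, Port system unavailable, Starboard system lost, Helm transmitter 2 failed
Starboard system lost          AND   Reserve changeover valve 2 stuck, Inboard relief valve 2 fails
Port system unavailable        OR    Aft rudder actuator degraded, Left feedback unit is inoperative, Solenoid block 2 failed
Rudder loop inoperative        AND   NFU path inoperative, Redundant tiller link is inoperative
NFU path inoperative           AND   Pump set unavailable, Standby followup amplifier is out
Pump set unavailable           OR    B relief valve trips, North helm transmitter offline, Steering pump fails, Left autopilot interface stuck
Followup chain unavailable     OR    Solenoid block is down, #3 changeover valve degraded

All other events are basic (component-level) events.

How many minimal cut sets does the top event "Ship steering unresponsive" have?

14

Followup chain unavailable [OR]: union of children's cut sets → 2 cut set(s).
Pump set unavailable [OR]: union of children's cut sets → 4 cut set(s).
NFU path inoperative [AND]: one cut set from each child combined → 4 × 1 = 4 cut set(s).
Rudder loop inoperative [AND]: one cut set from each child combined → 4 × 1 = 4 cut set(s).
Port system unavailable [OR]: union of children's cut sets → 3 cut set(s).
Starboard system lost [AND]: one cut set from each child combined → 1 × 1 = 1 cut set(s).
Followup chain 2 inoperative [AND]: one cut set from each child combined → 4 × 3 × 1 × 1 = 12 cut set(s).
Ship steering unresponsive [OR]: union of children's cut sets → 14 cut set(s).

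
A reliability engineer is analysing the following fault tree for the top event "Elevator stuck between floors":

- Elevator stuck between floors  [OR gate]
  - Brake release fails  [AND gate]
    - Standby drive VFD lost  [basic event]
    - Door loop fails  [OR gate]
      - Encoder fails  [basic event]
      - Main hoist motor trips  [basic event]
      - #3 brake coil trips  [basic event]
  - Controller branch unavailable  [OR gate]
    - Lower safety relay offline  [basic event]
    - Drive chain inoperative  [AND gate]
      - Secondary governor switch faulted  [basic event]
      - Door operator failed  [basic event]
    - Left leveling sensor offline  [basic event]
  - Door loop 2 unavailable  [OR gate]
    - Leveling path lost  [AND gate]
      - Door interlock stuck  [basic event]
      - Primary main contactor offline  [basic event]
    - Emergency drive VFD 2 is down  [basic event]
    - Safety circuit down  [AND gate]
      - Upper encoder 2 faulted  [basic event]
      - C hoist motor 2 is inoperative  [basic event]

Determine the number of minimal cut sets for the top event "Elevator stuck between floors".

9

Door loop fails [OR]: union of children's cut sets → 3 cut set(s).
Brake release fails [AND]: one cut set from each child combined → 1 × 3 = 3 cut set(s).
Drive chain inoperative [AND]: one cut set from each child combined → 1 × 1 = 1 cut set(s).
Controller branch unavailable [OR]: union of children's cut sets → 3 cut set(s).
Leveling path lost [AND]: one cut set from each child combined → 1 × 1 = 1 cut set(s).
Safety circuit down [AND]: one cut set from each child combined → 1 × 1 = 1 cut set(s).
Door loop 2 unavailable [OR]: union of children's cut sets → 3 cut set(s).
Elevator stuck between floors [OR]: union of children's cut sets → 9 cut set(s).
Minimal cut sets: {Encoder fails, Standby drive VFD lost}; {Main hoist motor trips, Standby drive VFD lost}; {#3 brake coil trips, Standby drive VFD lost}; {Lower safety relay offline}; {Door operator failed, Secondary governor switch faulted}; {Left leveling sensor offline}; {Door interlock stuck, Primary main contactor offline}; {Emergency drive VFD 2 is down}; {C hoist motor 2 is inoperative, Upper encoder 2 faulted}.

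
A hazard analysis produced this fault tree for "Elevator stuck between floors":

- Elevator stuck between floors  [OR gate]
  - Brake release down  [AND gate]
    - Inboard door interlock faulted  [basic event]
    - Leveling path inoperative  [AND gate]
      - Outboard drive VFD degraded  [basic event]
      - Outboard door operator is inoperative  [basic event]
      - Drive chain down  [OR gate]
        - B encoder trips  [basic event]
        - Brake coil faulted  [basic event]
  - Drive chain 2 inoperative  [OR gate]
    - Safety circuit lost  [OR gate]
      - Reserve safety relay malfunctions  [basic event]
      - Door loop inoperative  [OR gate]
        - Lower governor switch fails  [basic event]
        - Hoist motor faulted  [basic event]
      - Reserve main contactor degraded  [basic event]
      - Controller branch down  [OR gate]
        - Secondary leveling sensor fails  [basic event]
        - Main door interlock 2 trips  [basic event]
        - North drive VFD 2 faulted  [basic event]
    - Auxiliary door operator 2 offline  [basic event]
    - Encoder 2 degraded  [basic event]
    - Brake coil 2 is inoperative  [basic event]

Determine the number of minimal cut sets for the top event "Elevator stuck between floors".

12

Drive chain down [OR]: union of children's cut sets → 2 cut set(s).
Leveling path inoperative [AND]: one cut set from each child combined → 1 × 1 × 2 = 2 cut set(s).
Brake release down [AND]: one cut set from each child combined → 1 × 2 = 2 cut set(s).
Door loop inoperative [OR]: union of children's cut sets → 2 cut set(s).
Controller branch down [OR]: union of children's cut sets → 3 cut set(s).
Safety circuit lost [OR]: union of children's cut sets → 7 cut set(s).
Drive chain 2 inoperative [OR]: union of children's cut sets → 10 cut set(s).
Elevator stuck between floors [OR]: union of children's cut sets → 12 cut set(s).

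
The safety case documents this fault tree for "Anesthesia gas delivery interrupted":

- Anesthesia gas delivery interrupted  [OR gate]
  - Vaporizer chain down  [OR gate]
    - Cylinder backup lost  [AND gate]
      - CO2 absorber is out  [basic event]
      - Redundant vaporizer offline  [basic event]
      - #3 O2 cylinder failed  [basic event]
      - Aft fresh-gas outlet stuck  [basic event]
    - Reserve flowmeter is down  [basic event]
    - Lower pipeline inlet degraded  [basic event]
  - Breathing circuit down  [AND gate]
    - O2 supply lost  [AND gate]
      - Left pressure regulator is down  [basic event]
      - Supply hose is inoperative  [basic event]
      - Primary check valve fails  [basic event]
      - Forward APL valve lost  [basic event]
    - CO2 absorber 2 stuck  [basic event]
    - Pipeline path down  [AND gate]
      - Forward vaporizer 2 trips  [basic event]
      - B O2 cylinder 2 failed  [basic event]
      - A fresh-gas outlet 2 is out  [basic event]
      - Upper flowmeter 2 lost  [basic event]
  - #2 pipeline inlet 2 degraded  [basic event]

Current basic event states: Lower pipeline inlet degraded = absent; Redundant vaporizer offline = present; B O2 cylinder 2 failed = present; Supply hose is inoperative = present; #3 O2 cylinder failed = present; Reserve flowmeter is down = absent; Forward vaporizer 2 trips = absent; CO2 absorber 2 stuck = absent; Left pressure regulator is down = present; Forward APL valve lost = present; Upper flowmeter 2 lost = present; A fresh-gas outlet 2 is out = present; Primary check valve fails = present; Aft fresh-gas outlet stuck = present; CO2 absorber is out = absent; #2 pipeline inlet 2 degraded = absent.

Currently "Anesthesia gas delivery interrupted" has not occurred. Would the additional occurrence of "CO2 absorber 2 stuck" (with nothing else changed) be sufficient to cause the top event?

No

Counterfactual: set "CO2 absorber 2 stuck" to occurred.
Cylinder backup lost [AND]: CO2 absorber is out=not, Redundant vaporizer offline=occurs, #3 O2 cylinder failed=occurs, Aft fresh-gas outlet stuck=occurs → not all inputs occur → does not occur.
Vaporizer chain down [OR]: Cylinder backup lost=not, Reserve flowmeter is down=not, Lower pipeline inlet degraded=not → no input occurs → does not occur.
O2 supply lost [AND]: Left pressure regulator is down=occurs, Supply hose is inoperative=occurs, Primary check valve fails=occurs, Forward APL valve lost=occurs → all inputs occur → occurs.
Pipeline path down [AND]: Forward vaporizer 2 trips=not, B O2 cylinder 2 failed=occurs, A fresh-gas outlet 2 is out=occurs, Upper flowmeter 2 lost=occurs → not all inputs occur → does not occur.
Breathing circuit down [AND]: O2 supply lost=occurs, CO2 absorber 2 stuck=occurs, Pipeline path down=not → not all inputs occur → does not occur.
Anesthesia gas delivery interrupted [OR]: Vaporizer chain down=not, Breathing circuit down=not, #2 pipeline inlet 2 degraded=not → no input occurs → does not occur.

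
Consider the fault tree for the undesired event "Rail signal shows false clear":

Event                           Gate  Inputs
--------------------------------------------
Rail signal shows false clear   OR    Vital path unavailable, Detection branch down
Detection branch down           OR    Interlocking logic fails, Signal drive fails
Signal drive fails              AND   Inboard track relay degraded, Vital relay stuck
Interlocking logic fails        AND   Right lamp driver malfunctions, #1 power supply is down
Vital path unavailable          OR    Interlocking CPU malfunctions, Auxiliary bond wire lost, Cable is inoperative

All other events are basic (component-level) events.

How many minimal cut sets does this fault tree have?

Vital path unavailable [OR]: union of children's cut sets → 3 cut set(s).
Interlocking logic fails [AND]: one cut set from each child combined → 1 × 1 = 1 cut set(s).
Signal drive fails [AND]: one cut set from each child combined → 1 × 1 = 1 cut set(s).
Detection branch down [OR]: union of children's cut sets → 2 cut set(s).
Rail signal shows false clear [OR]: union of children's cut sets → 5 cut set(s).
Minimal cut sets: {Interlocking CPU malfunctions}; {Auxiliary bond wire lost}; {Cable is inoperative}; {#1 power supply is down, Right lamp driver malfunctions}; {Inboard track relay degraded, Vital relay stuck}.

5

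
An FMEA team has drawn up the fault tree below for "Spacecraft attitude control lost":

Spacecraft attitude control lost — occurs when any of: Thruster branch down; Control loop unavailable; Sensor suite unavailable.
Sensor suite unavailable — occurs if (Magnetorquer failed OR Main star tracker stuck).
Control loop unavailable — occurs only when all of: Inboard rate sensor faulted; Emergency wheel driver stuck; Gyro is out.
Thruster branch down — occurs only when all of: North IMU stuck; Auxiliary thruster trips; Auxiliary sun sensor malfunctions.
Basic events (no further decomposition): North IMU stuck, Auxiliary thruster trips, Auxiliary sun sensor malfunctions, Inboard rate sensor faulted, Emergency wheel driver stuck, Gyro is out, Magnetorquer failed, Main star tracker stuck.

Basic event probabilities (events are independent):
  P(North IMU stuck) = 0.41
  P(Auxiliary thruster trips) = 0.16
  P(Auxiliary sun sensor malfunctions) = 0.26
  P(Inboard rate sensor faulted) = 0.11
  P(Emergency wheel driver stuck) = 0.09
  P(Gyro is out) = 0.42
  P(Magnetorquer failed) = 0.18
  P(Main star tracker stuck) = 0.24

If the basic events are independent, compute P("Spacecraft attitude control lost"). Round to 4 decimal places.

0.3900

P(Thruster branch down) [AND] = 0.41 × 0.16 × 0.26 = 0.017056
P(Control loop unavailable) [AND] = 0.11 × 0.09 × 0.42 = 0.004158
P(Sensor suite unavailable) [OR] = 1 − (1−0.18) × (1−0.24) = 0.376800
P(Spacecraft attitude control lost) [OR] = 1 − (1−0.017056) × (1−0.004158) × (1−0.376800) = 0.389976
Rounded to 4 decimal places: P(Spacecraft attitude control lost) ≈ 0.3900.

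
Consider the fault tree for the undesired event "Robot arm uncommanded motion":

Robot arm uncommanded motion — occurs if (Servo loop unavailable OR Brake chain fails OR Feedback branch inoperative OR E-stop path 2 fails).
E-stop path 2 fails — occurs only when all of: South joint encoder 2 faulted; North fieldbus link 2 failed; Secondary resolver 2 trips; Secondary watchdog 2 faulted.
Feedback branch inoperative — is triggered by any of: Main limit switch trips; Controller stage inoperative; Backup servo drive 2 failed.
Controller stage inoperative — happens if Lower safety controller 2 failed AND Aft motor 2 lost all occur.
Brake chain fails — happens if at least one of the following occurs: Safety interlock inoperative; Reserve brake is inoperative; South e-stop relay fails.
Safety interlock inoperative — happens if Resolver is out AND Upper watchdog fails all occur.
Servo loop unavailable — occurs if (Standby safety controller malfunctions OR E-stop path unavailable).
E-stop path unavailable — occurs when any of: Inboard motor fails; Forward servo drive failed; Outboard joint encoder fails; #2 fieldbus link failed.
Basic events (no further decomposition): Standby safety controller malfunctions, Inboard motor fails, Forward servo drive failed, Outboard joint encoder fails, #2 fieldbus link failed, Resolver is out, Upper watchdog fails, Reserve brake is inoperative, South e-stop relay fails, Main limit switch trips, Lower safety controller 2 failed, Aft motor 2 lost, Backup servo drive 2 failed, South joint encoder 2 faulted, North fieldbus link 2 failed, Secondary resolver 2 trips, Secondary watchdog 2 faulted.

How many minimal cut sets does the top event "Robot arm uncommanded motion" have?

12

E-stop path unavailable [OR]: union of children's cut sets → 4 cut set(s).
Servo loop unavailable [OR]: union of children's cut sets → 5 cut set(s).
Safety interlock inoperative [AND]: one cut set from each child combined → 1 × 1 = 1 cut set(s).
Brake chain fails [OR]: union of children's cut sets → 3 cut set(s).
Controller stage inoperative [AND]: one cut set from each child combined → 1 × 1 = 1 cut set(s).
Feedback branch inoperative [OR]: union of children's cut sets → 3 cut set(s).
E-stop path 2 fails [AND]: one cut set from each child combined → 1 × 1 × 1 × 1 = 1 cut set(s).
Robot arm uncommanded motion [OR]: union of children's cut sets → 12 cut set(s).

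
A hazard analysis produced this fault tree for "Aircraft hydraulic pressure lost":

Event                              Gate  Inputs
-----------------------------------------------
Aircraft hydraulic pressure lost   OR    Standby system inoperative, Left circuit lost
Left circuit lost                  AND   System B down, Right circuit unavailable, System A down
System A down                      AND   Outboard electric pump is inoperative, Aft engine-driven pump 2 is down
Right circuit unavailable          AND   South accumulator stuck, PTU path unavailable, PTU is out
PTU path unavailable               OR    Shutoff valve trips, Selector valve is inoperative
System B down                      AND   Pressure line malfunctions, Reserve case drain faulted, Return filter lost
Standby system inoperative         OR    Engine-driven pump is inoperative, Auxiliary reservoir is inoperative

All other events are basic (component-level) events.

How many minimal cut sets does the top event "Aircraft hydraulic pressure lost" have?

4

Standby system inoperative [OR]: union of children's cut sets → 2 cut set(s).
System B down [AND]: one cut set from each child combined → 1 × 1 × 1 = 1 cut set(s).
PTU path unavailable [OR]: union of children's cut sets → 2 cut set(s).
Right circuit unavailable [AND]: one cut set from each child combined → 1 × 2 × 1 = 2 cut set(s).
System A down [AND]: one cut set from each child combined → 1 × 1 = 1 cut set(s).
Left circuit lost [AND]: one cut set from each child combined → 1 × 2 × 1 = 2 cut set(s).
Aircraft hydraulic pressure lost [OR]: union of children's cut sets → 4 cut set(s).
Minimal cut sets: {Engine-driven pump is inoperative}; {Auxiliary reservoir is inoperative}; {Aft engine-driven pump 2 is down, Outboard electric pump is inoperative, PTU is out, Pressure line malfunctions, Reserve case drain faulted, Return filter lost, Shutoff valve trips, South accumulator stuck}; {Aft engine-driven pump 2 is down, Outboard electric pump is inoperative, PTU is out, Pressure line malfunctions, Reserve case drain faulted, Return filter lost, Selector valve is inoperative, South accumulator stuck}.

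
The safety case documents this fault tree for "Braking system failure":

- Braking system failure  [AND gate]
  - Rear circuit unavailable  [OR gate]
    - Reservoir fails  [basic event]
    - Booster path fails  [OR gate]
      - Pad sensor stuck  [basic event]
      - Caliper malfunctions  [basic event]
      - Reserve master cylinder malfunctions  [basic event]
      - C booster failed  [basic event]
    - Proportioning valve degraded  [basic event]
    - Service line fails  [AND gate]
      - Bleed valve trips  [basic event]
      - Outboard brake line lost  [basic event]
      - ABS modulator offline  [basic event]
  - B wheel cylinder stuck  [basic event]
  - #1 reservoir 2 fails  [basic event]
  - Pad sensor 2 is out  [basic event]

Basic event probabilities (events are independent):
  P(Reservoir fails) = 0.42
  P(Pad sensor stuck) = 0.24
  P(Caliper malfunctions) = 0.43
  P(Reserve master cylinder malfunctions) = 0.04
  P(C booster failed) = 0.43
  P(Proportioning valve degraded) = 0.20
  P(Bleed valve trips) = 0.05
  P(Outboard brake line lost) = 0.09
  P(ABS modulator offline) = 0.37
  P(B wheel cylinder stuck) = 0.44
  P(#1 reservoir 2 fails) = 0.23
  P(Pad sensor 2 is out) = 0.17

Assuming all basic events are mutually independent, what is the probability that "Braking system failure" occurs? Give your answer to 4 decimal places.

P(Booster path fails) [OR] = 1 − (1−0.24) × (1−0.43) × (1−0.04) × (1−0.43) = 0.762953
P(Service line fails) [AND] = 0.05 × 0.09 × 0.37 = 0.001665
P(Rear circuit unavailable) [OR] = 1 − (1−0.42) × (1−0.762953) × (1−0.20) × (1−0.001665) = 0.890193
P(Braking system failure) [AND] = 0.890193 × 0.44 × 0.23 × 0.17 = 0.015315
Rounded to 4 decimal places: P(Braking system failure) ≈ 0.0153.

0.0153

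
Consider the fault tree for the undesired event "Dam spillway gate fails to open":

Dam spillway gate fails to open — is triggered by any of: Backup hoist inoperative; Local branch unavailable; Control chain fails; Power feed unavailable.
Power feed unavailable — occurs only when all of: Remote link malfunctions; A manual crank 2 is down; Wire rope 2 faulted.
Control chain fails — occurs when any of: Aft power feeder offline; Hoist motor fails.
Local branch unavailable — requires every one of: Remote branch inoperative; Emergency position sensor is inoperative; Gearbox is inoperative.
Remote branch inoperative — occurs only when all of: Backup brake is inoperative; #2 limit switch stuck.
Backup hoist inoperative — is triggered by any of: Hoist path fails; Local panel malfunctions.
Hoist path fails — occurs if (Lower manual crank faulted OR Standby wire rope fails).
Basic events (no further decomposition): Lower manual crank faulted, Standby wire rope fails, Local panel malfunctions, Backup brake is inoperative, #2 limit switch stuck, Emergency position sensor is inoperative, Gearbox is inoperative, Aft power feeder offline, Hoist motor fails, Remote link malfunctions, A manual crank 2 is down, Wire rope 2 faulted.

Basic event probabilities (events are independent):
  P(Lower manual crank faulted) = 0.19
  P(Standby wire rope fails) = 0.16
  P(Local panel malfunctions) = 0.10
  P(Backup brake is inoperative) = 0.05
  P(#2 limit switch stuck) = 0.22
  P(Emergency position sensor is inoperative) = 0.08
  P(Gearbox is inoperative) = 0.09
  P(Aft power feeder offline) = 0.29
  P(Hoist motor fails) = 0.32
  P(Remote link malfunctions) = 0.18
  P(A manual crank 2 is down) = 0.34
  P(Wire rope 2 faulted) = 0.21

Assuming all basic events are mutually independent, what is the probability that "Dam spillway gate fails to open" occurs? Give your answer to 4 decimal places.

P(Hoist path fails) [OR] = 1 − (1−0.19) × (1−0.16) = 0.319600
P(Backup hoist inoperative) [OR] = 1 − (1−0.319600) × (1−0.10) = 0.387640
P(Remote branch inoperative) [AND] = 0.05 × 0.22 = 0.011000
P(Local branch unavailable) [AND] = 0.011000 × 0.08 × 0.09 = 0.000079
P(Control chain fails) [OR] = 1 − (1−0.29) × (1−0.32) = 0.517200
P(Power feed unavailable) [AND] = 0.18 × 0.34 × 0.21 = 0.012852
P(Dam spillway gate fails to open) [OR] = 1 − (1−0.387640) × (1−0.000079) × (1−0.517200) × (1−0.012852) = 0.708175
Rounded to 4 decimal places: P(Dam spillway gate fails to open) ≈ 0.7082.

0.7082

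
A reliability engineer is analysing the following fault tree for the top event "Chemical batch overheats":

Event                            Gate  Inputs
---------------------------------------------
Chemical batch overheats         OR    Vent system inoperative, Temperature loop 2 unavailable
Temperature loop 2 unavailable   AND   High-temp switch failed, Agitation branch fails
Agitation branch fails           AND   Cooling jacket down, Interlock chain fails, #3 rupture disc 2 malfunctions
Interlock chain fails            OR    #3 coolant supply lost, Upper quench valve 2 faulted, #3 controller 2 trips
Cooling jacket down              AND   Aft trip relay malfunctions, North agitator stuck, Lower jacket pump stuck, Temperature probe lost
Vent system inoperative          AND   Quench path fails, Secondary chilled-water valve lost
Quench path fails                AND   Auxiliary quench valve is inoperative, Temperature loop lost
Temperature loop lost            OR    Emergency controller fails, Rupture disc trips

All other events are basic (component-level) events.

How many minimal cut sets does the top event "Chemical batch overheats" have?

Temperature loop lost [OR]: union of children's cut sets → 2 cut set(s).
Quench path fails [AND]: one cut set from each child combined → 1 × 2 = 2 cut set(s).
Vent system inoperative [AND]: one cut set from each child combined → 2 × 1 = 2 cut set(s).
Cooling jacket down [AND]: one cut set from each child combined → 1 × 1 × 1 × 1 = 1 cut set(s).
Interlock chain fails [OR]: union of children's cut sets → 3 cut set(s).
Agitation branch fails [AND]: one cut set from each child combined → 1 × 3 × 1 = 3 cut set(s).
Temperature loop 2 unavailable [AND]: one cut set from each child combined → 1 × 3 = 3 cut set(s).
Chemical batch overheats [OR]: union of children's cut sets → 5 cut set(s).
Minimal cut sets: {Auxiliary quench valve is inoperative, Emergency controller fails, Secondary chilled-water valve lost}; {Auxiliary quench valve is inoperative, Rupture disc trips, Secondary chilled-water valve lost}; {#3 coolant supply lost, #3 rupture disc 2 malfunctions, Aft trip relay malfunctions, High-temp switch failed, Lower jacket pump stuck, North agitator stuck, Temperature probe lost}; {#3 rupture disc 2 malfunctions, Aft trip relay malfunctions, High-temp switch failed, Lower jacket pump stuck, North agitator stuck, Temperature probe lost, Upper quench valve 2 faulted}; {#3 controller 2 trips, #3 rupture disc 2 malfunctions, Aft trip relay malfunctions, High-temp switch failed, Lower jacket pump stuck, North agitator stuck, Temperature probe lost}.

5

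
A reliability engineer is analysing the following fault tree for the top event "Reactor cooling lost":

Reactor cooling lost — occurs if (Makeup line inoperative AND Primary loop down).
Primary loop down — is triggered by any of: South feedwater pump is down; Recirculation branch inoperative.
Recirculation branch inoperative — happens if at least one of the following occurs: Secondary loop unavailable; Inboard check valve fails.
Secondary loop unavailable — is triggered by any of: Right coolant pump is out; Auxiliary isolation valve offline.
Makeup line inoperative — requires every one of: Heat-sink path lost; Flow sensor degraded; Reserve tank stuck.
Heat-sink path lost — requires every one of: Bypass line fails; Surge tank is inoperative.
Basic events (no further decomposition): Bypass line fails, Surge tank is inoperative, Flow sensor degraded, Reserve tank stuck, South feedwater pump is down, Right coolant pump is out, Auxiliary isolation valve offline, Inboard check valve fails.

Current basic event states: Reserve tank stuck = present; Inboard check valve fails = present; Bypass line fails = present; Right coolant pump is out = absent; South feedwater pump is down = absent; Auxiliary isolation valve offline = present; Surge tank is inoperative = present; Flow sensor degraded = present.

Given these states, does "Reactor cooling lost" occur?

Yes

Heat-sink path lost [AND]: Bypass line fails=occurs, Surge tank is inoperative=occurs → all inputs occur → occurs.
Makeup line inoperative [AND]: Heat-sink path lost=occurs, Flow sensor degraded=occurs, Reserve tank stuck=occurs → all inputs occur → occurs.
Secondary loop unavailable [OR]: Right coolant pump is out=not, Auxiliary isolation valve offline=occurs → at least one input occurs → occurs.
Recirculation branch inoperative [OR]: Secondary loop unavailable=occurs, Inboard check valve fails=occurs → at least one input occurs → occurs.
Primary loop down [OR]: South feedwater pump is down=not, Recirculation branch inoperative=occurs → at least one input occurs → occurs.
Reactor cooling lost [AND]: Makeup line inoperative=occurs, Primary loop down=occurs → all inputs occur → occurs.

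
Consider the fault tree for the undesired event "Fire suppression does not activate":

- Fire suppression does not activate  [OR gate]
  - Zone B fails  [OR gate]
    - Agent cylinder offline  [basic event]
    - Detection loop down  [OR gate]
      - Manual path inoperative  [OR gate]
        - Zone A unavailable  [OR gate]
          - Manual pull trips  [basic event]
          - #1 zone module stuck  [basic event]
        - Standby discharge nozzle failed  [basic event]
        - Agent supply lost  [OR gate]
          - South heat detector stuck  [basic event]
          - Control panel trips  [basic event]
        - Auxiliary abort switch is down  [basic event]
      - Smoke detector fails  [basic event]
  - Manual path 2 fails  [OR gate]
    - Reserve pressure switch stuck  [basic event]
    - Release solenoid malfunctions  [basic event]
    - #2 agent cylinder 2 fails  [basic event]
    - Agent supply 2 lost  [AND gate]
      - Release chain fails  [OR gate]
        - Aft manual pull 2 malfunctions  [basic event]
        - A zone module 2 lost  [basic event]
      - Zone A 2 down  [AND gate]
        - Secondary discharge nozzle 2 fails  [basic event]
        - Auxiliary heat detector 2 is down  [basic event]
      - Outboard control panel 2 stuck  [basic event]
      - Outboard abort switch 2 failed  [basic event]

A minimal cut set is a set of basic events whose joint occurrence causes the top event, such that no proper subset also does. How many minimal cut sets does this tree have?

Zone A unavailable [OR]: union of children's cut sets → 2 cut set(s).
Agent supply lost [OR]: union of children's cut sets → 2 cut set(s).
Manual path inoperative [OR]: union of children's cut sets → 6 cut set(s).
Detection loop down [OR]: union of children's cut sets → 7 cut set(s).
Zone B fails [OR]: union of children's cut sets → 8 cut set(s).
Release chain fails [OR]: union of children's cut sets → 2 cut set(s).
Zone A 2 down [AND]: one cut set from each child combined → 1 × 1 = 1 cut set(s).
Agent supply 2 lost [AND]: one cut set from each child combined → 2 × 1 × 1 × 1 = 2 cut set(s).
Manual path 2 fails [OR]: union of children's cut sets → 5 cut set(s).
Fire suppression does not activate [OR]: union of children's cut sets → 13 cut set(s).

13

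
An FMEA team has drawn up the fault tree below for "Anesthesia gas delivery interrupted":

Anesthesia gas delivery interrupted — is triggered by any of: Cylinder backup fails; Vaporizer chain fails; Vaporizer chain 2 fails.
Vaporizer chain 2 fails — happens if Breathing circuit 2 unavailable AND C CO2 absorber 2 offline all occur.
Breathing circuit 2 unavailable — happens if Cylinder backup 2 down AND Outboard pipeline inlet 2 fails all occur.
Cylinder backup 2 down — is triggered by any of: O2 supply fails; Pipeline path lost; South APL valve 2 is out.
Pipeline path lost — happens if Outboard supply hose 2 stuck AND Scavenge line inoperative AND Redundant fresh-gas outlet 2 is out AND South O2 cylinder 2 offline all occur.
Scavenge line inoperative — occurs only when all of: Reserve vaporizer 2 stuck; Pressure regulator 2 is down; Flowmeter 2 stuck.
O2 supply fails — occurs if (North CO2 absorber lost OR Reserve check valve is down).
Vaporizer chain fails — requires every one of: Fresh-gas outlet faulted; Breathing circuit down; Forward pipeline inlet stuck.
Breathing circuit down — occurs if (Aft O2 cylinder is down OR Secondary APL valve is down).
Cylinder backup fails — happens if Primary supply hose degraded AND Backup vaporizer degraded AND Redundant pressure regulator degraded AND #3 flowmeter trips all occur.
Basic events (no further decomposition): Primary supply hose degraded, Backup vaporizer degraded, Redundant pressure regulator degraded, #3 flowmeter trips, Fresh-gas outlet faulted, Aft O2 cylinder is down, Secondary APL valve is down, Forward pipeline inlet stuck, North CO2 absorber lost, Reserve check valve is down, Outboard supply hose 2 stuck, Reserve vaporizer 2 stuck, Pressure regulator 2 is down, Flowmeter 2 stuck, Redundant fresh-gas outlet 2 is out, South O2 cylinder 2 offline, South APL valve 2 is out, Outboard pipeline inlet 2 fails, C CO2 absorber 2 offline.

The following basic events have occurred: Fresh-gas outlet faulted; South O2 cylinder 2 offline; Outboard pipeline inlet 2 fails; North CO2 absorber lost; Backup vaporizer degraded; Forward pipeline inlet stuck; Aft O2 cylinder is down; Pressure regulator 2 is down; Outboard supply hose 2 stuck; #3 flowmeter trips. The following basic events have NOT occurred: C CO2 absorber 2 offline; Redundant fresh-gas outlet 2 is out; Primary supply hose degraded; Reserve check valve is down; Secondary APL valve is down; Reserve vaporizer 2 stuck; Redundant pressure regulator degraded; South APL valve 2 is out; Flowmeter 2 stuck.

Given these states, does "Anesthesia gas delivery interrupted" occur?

Cylinder backup fails [AND]: Primary supply hose degraded=not, Backup vaporizer degraded=occurs, Redundant pressure regulator degraded=not, #3 flowmeter trips=occurs → not all inputs occur → does not occur.
Breathing circuit down [OR]: Aft O2 cylinder is down=occurs, Secondary APL valve is down=not → at least one input occurs → occurs.
Vaporizer chain fails [AND]: Fresh-gas outlet faulted=occurs, Breathing circuit down=occurs, Forward pipeline inlet stuck=occurs → all inputs occur → occurs.
O2 supply fails [OR]: North CO2 absorber lost=occurs, Reserve check valve is down=not → at least one input occurs → occurs.
Scavenge line inoperative [AND]: Reserve vaporizer 2 stuck=not, Pressure regulator 2 is down=occurs, Flowmeter 2 stuck=not → not all inputs occur → does not occur.
Pipeline path lost [AND]: Outboard supply hose 2 stuck=occurs, Scavenge line inoperative=not, Redundant fresh-gas outlet 2 is out=not, South O2 cylinder 2 offline=occurs → not all inputs occur → does not occur.
Cylinder backup 2 down [OR]: O2 supply fails=occurs, Pipeline path lost=not, South APL valve 2 is out=not → at least one input occurs → occurs.
Breathing circuit 2 unavailable [AND]: Cylinder backup 2 down=occurs, Outboard pipeline inlet 2 fails=occurs → all inputs occur → occurs.
Vaporizer chain 2 fails [AND]: Breathing circuit 2 unavailable=occurs, C CO2 absorber 2 offline=not → not all inputs occur → does not occur.
Anesthesia gas delivery interrupted [OR]: Cylinder backup fails=not, Vaporizer chain fails=occurs, Vaporizer chain 2 fails=not → at least one input occurs → occurs.

Yes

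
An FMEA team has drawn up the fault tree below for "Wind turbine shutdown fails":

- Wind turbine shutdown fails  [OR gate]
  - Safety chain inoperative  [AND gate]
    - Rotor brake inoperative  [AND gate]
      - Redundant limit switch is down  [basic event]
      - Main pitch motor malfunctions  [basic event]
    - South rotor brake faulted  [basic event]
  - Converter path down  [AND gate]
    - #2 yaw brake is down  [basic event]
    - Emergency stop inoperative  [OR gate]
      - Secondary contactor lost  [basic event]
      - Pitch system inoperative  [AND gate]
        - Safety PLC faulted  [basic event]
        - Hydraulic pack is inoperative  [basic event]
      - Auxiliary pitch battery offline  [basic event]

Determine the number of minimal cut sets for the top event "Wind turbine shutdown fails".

4

Rotor brake inoperative [AND]: one cut set from each child combined → 1 × 1 = 1 cut set(s).
Safety chain inoperative [AND]: one cut set from each child combined → 1 × 1 = 1 cut set(s).
Pitch system inoperative [AND]: one cut set from each child combined → 1 × 1 = 1 cut set(s).
Emergency stop inoperative [OR]: union of children's cut sets → 3 cut set(s).
Converter path down [AND]: one cut set from each child combined → 1 × 3 = 3 cut set(s).
Wind turbine shutdown fails [OR]: union of children's cut sets → 4 cut set(s).
Minimal cut sets: {Main pitch motor malfunctions, Redundant limit switch is down, South rotor brake faulted}; {#2 yaw brake is down, Secondary contactor lost}; {#2 yaw brake is down, Hydraulic pack is inoperative, Safety PLC faulted}; {#2 yaw brake is down, Auxiliary pitch battery offline}.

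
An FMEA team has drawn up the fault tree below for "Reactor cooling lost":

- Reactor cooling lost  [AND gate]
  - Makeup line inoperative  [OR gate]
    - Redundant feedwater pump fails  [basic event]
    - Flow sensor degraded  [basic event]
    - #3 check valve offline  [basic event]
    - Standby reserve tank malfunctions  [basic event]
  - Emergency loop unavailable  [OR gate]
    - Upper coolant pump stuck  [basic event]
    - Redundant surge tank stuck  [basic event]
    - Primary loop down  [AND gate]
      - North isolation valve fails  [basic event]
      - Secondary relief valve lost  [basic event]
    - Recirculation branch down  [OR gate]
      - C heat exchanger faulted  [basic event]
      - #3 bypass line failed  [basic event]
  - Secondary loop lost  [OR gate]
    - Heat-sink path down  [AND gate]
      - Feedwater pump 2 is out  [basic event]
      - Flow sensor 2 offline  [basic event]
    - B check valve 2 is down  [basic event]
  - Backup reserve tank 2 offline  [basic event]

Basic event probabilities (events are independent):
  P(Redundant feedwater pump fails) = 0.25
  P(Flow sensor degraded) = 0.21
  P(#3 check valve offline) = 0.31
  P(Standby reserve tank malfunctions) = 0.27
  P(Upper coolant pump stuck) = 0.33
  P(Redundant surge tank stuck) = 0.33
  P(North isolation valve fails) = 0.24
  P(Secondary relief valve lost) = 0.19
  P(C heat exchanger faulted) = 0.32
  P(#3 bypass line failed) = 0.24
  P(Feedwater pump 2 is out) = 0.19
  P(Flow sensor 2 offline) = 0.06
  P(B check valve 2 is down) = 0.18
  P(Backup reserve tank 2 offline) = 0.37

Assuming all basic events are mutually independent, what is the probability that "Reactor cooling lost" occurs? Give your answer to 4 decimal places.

P(Makeup line inoperative) [OR] = 1 − (1−0.25) × (1−0.21) × (1−0.31) × (1−0.27) = 0.701558
P(Primary loop down) [AND] = 0.24 × 0.19 = 0.045600
P(Recirculation branch down) [OR] = 1 − (1−0.32) × (1−0.24) = 0.483200
P(Emergency loop unavailable) [OR] = 1 − (1−0.33) × (1−0.33) × (1−0.045600) × (1−0.483200) = 0.778587
P(Heat-sink path down) [AND] = 0.19 × 0.06 = 0.011400
P(Secondary loop lost) [OR] = 1 − (1−0.011400) × (1−0.18) = 0.189348
P(Reactor cooling lost) [AND] = 0.701558 × 0.778587 × 0.189348 × 0.37 = 0.038268
Rounded to 4 decimal places: P(Reactor cooling lost) ≈ 0.0383.

0.0383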